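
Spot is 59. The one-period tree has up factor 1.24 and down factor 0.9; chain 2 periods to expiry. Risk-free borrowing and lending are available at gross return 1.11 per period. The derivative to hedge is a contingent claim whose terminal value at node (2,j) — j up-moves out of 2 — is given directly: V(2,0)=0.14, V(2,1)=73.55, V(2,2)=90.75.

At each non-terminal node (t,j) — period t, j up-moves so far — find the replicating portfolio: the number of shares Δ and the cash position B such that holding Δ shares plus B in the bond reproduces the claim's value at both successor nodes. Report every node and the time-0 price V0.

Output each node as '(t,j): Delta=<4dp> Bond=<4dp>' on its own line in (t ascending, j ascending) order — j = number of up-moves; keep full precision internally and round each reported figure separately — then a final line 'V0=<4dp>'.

(0,0): Delta=1.7377 Bond=-46.2127
(1,0): Delta=4.0661 Bond=-174.9375
(1,1): Delta=0.6915 Bond=25.2438
V0=56.3100

Risk-neutral probability p* = (R−d)/(u−d) = (1.11−0.9)/(1.24−0.9) = 0.6176.
Terminal values V(2,·): V(2,0)=0.1400, V(2,1)=73.5500, V(2,2)=90.7500
(1,0): S=53.1000. Δ = (V_up−V_dn)/(S_up−S_dn) = (73.5500−0.1400)/(65.8440−47.7900) = 4.0661. V = [p*·73.5500 + (1−p*)·0.1400]/1.11 = 40.9743. B = V − Δ·S = -174.9375.
(1,1): S=73.1600. Δ = (V_up−V_dn)/(S_up−S_dn) = (90.7500−73.5500)/(90.7184−65.8440) = 0.6915. V = [p*·90.7500 + (1−p*)·73.5500]/1.11 = 75.8320. B = V − Δ·S = 25.2438.
(0,0): S=59.0000. Δ = (V_up−V_dn)/(S_up−S_dn) = (75.8320−40.9743)/(73.1600−53.1000) = 1.7377. V = [p*·75.8320 + (1−p*)·40.9743]/1.11 = 56.3100. B = V − Δ·S = -46.2127.
Root portfolio cost Δ·59+B reproduces V0=56.3100.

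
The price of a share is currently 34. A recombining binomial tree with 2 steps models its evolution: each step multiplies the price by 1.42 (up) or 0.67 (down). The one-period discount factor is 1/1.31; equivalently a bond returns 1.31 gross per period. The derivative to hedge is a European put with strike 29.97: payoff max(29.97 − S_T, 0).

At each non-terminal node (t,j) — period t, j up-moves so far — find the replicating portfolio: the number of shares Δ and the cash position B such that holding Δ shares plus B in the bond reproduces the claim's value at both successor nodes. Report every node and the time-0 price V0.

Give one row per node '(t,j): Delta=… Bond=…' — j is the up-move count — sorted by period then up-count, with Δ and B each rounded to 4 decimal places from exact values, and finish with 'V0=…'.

(0,0): Delta=-0.0646 Bond=2.3799
(1,0): Delta=-0.8608 Bond=21.2565
(1,1): Delta=0.0000 Bond=0.0000
V0=0.1844

Since d<R<u, set p* = (R−d)/(u−d) = 0.8533; price each node as the discounted p*-expectation of its children.
Terminal values V(2,·): V(2,0)=14.7074, V(2,1)=0.0000, V(2,2)=0.0000
Node (1,0) S=22.7800: V=(p*·0.0000+(1−p*)·14.7074)/1.31=1.6466; Δ=(0.0000−14.7074)/(32.3476−15.2626)=-0.8608; B=V−Δ·S=21.2565
Node (1,1) S=48.2800: V=(p*·0.0000+(1−p*)·0.0000)/1.31=0.0000; Δ=(0.0000−0.0000)/(68.5576−32.3476)=0.0000; B=V−Δ·S=0.0000
Node (0,0) S=34.0000: V=(p*·0.0000+(1−p*)·1.6466)/1.31=0.1844; Δ=(0.0000−1.6466)/(48.2800−22.7800)=-0.0646; B=V−Δ·S=2.3799
Check: Δ(0,0)·S0 + B(0,0) = 0.1844 = V0.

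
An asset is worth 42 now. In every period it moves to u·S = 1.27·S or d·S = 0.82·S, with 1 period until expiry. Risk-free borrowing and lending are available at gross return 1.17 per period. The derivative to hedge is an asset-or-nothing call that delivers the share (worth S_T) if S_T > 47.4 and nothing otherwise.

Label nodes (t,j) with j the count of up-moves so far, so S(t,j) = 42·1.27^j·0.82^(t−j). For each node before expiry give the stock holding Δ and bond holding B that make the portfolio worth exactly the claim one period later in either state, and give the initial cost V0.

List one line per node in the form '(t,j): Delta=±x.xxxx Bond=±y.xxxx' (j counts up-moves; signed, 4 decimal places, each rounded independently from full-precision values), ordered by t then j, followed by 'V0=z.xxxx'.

(0,0): Delta=2.8222 Bond=-83.0746
V0=35.4587

Under the risk-neutral measure, an up-move has probability p* = (R−d)/(u−d) = 0.7778 and values discount at R = 1.17.
Payoff layer (t=1): V(1,0)=0.0000, V(1,1)=53.3400
Node (0,0) S=42.0000: V=(p*·53.3400+(1−p*)·0.0000)/1.17=35.4587; Δ=(53.3400−0.0000)/(53.3400−34.4400)=2.8222; B=V−Δ·S=-83.0746
The time-0 hedge costs 35.4587, which is the no-arbitrage price.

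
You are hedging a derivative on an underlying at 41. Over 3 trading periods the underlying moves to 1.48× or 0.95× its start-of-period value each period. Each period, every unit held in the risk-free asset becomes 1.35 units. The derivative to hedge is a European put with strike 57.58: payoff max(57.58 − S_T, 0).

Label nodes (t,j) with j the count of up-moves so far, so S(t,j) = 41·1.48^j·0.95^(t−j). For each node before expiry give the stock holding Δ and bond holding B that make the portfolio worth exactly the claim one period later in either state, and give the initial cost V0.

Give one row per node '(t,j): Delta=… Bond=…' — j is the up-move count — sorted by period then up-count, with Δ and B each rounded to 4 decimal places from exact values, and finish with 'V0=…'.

Since d<R<u, set p* = (R−d)/(u−d) = 0.7547; price each node as the discounted p*-expectation of its children.
At expiry t=3: V(3,0)=22.4276, V(3,1)=2.8163, V(3,2)=0.0000, V(3,3)=0.0000
(2,0): S=37.0025. Δ = (V_up−V_dn)/(S_up−S_dn) = (2.8163−22.4276)/(54.7637−35.1524) = -1.0000. V = [p*·2.8163 + (1−p*)·22.4276]/1.35 = 5.6494. B = V − Δ·S = 42.6519.
(2,1): S=57.6460. Δ = (V_up−V_dn)/(S_up−S_dn) = (0.0000−2.8163)/(85.3161−54.7637) = -0.0922. V = [p*·0.0000 + (1−p*)·2.8163]/1.35 = 0.5117. B = V − Δ·S = 5.8255.
(2,2): S=89.8064. Δ = (V_up−V_dn)/(S_up−S_dn) = (0.0000−0.0000)/(132.9135−85.3161) = 0.0000. V = [p*·0.0000 + (1−p*)·0.0000]/1.35 = 0.0000. B = V − Δ·S = 0.0000.
(1,0): S=38.9500. Δ = (V_up−V_dn)/(S_up−S_dn) = (0.5117−5.6494)/(57.6460−37.0025) = -0.2489. V = [p*·0.5117 + (1−p*)·5.6494]/1.35 = 1.3125. B = V − Δ·S = 11.0062.
(1,1): S=60.6800. Δ = (V_up−V_dn)/(S_up−S_dn) = (0.0000−0.5117)/(89.8064−57.6460) = -0.0159. V = [p*·0.0000 + (1−p*)·0.5117]/1.35 = 0.0930. B = V − Δ·S = 1.0584.
(0,0): S=41.0000. Δ = (V_up−V_dn)/(S_up−S_dn) = (0.0930−1.3125)/(60.6800−38.9500) = -0.0561. V = [p*·0.0930 + (1−p*)·1.3125]/1.35 = 0.2904. B = V − Δ·S = 2.5914.
Each (Δ,B) replicates both successor values, so the strategy is self-financing and V0 is arbitrage-free.

(0,0): Delta=-0.0561 Bond=2.5914
(1,0): Delta=-0.2489 Bond=11.0062
(1,1): Delta=-0.0159 Bond=1.0584
(2,0): Delta=-1.0000 Bond=42.6519
(2,1): Delta=-0.0922 Bond=5.8255
(2,2): Delta=0.0000 Bond=0.0000
V0=0.2904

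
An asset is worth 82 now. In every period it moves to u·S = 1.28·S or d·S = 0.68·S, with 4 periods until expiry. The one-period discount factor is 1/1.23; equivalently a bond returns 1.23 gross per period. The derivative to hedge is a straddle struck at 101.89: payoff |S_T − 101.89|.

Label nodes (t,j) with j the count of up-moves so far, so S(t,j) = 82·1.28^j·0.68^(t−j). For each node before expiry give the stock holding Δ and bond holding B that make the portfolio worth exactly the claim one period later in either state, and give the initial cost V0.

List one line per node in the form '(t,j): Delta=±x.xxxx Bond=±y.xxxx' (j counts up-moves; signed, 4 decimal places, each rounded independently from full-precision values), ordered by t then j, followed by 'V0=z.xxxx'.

(0,0): Delta=0.8052 Bond=-27.1913
(1,0): Delta=-0.5004 Bond=39.3530
(1,1): Delta=0.8682 Bond=-40.0634
(2,0): Delta=-1.0000 Bond=67.3475
(2,1): Delta=-0.4763 Bond=46.6820
(2,2): Delta=0.9332 Bond=-58.0016
(3,0): Delta=-1.0000 Bond=82.8374
(3,1): Delta=-1.0000 Bond=82.8374
(3,2): Delta=-0.4510 Bond=55.1081
(3,3): Delta=1.0000 Bond=-82.8374
V0=38.8324

Risk-neutral probability p* = (R−d)/(u−d) = (1.23−0.68)/(1.28−0.68) = 0.9167.
Terminal payoffs: V(4,0)=84.3573, V(4,1)=68.8872, V(4,2)=39.7671, V(4,3)=15.0472, V(4,4)=118.2271
Node (3,0) S=25.7834: V=(p*·68.8872+(1−p*)·84.3573)/1.23=57.0540; Δ=(68.8872−84.3573)/(33.0028−17.5327)=-1.0000; B=V−Δ·S=82.8374
Node (3,1) S=48.5335: V=(p*·39.7671+(1−p*)·68.8872)/1.23=34.3039; Δ=(39.7671−68.8872)/(62.1229−33.0028)=-1.0000; B=V−Δ·S=82.8374
Node (3,2) S=91.3572: V=(p*·15.0472+(1−p*)·39.7671)/1.23=13.9083; Δ=(15.0472−39.7671)/(116.9372−62.1229)=-0.4510; B=V−Δ·S=55.1081
Node (3,3) S=171.9665: V=(p*·118.2271+(1−p*)·15.0472)/1.23=89.1291; Δ=(118.2271−15.0472)/(220.1171−116.9372)=1.0000; B=V−Δ·S=-82.8374
Node (2,0) S=37.9168: V=(p*·34.3039+(1−p*)·57.0540)/1.23=29.4307; Δ=(34.3039−57.0540)/(48.5335−25.7834)=-1.0000; B=V−Δ·S=67.3475
Node (2,1) S=71.3728: V=(p*·13.9083+(1−p*)·34.3039)/1.23=12.6894; Δ=(13.9083−34.3039)/(91.3572−48.5335)=-0.4763; B=V−Δ·S=46.6820
Node (2,2) S=134.3488: V=(p*·89.1291+(1−p*)·13.9083)/1.23=67.3664; Δ=(89.1291−13.9083)/(171.9665−91.3572)=0.9332; B=V−Δ·S=-58.0016
Node (1,0) S=55.7600: V=(p*·12.6894+(1−p*)·29.4307)/1.23=11.4508; Δ=(12.6894−29.4307)/(71.3728−37.9168)=-0.5004; B=V−Δ·S=39.3530
Node (1,1) S=104.9600: V=(p*·67.3664+(1−p*)·12.6894)/1.23=51.0650; Δ=(67.3664−12.6894)/(134.3488−71.3728)=0.8682; B=V−Δ·S=-40.0634
Node (0,0) S=82.0000: V=(p*·51.0650+(1−p*)·11.4508)/1.23=38.8324; Δ=(51.0650−11.4508)/(104.9600−55.7600)=0.8052; B=V−Δ·S=-27.1913
The time-0 hedge costs 38.8324, which is the no-arbitrage price.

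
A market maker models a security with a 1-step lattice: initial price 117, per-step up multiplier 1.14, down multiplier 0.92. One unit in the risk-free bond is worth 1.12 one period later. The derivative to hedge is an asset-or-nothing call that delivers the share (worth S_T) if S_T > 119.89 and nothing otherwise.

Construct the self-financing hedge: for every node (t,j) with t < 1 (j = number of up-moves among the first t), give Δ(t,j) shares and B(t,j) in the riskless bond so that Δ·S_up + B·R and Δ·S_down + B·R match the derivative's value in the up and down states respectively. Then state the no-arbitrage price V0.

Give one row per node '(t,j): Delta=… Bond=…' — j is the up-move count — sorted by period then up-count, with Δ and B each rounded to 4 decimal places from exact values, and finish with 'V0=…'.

Under the risk-neutral measure, an up-move has probability p* = (R−d)/(u−d) = 0.9091 and values discount at R = 1.12.
At expiry t=1: V(1,0)=0.0000, V(1,1)=133.3800
  t=0,j=0: stock 117.0000 → up 133.3800 (V=133.3800), down 107.6400 (V=0.0000). Price 108.2630; hedge Δ=5.1818, bond B=-498.0097.
Self-financing check: at every node Δ·S+B equals the discounted successor values.

(0,0): Delta=5.1818 Bond=-498.0097
V0=108.2630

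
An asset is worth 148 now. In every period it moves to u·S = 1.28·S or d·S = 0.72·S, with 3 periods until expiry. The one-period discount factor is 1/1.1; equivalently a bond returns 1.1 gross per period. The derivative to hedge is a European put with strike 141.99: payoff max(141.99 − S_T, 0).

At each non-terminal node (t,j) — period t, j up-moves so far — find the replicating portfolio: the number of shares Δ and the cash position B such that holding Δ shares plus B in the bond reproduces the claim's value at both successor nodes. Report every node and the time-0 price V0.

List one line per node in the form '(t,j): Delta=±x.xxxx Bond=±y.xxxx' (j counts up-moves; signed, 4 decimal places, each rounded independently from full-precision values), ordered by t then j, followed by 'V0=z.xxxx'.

Under the risk-neutral measure, an up-move has probability p* = (R−d)/(u−d) = 0.6786 and values discount at R = 1.1.
Payoff layer (t=3): V(3,0)=86.7493, V(3,1)=43.7843, V(3,2)=0.0000, V(3,3)=0.0000
Node (2,0) S=76.7232: V=(p*·43.7843+(1−p*)·86.7493)/1.1=52.3586; Δ=(43.7843−86.7493)/(98.2057−55.2407)=-1.0000; B=V−Δ·S=129.0818
Node (2,1) S=136.3968: V=(p*·0.0000+(1−p*)·43.7843)/1.1=12.7941; Δ=(0.0000−43.7843)/(174.5879−98.2057)=-0.5732; B=V−Δ·S=90.9804
Node (2,2) S=242.4832: V=(p*·0.0000+(1−p*)·0.0000)/1.1=0.0000; Δ=(0.0000−0.0000)/(310.3785−174.5879)=0.0000; B=V−Δ·S=0.0000
Node (1,0) S=106.5600: V=(p*·12.7941+(1−p*)·52.3586)/1.1=23.1921; Δ=(12.7941−52.3586)/(136.3968−76.7232)=-0.6630; B=V−Δ·S=93.8430
Node (1,1) S=189.4400: V=(p*·0.0000+(1−p*)·12.7941)/1.1=3.7385; Δ=(0.0000−12.7941)/(242.4832−136.3968)=-0.1206; B=V−Δ·S=26.5852
Node (0,0) S=148.0000: V=(p*·3.7385+(1−p*)·23.1921)/1.1=9.0831; Δ=(3.7385−23.1921)/(189.4400−106.5600)=-0.2347; B=V−Δ·S=43.8216
Each (Δ,B) replicates both successor values, so the strategy is self-financing and V0 is arbitrage-free.

(0,0): Delta=-0.2347 Bond=43.8216
(1,0): Delta=-0.6630 Bond=93.8430
(1,1): Delta=-0.1206 Bond=26.5852
(2,0): Delta=-1.0000 Bond=129.0818
(2,1): Delta=-0.5732 Bond=90.9804
(2,2): Delta=0.0000 Bond=0.0000
V0=9.0831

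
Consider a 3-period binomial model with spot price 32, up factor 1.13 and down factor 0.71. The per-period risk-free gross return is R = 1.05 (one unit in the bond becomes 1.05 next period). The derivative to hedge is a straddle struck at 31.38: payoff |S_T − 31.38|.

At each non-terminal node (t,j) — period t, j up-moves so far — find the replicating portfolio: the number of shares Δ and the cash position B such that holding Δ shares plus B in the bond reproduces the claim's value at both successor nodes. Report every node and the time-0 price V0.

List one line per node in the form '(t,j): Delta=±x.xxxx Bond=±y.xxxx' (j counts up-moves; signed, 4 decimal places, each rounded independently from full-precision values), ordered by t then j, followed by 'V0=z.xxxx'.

(0,0): Delta=0.3085 Bond=-1.2053
(1,0): Delta=-1.0000 Bond=28.4626
(1,1): Delta=0.5019 Bond=-8.2604
(2,0): Delta=-1.0000 Bond=29.8857
(2,1): Delta=-1.0000 Bond=29.8857
(2,2): Delta=0.7239 Bond=-17.7461
V0=8.6653

No-arbitrage ⇒ martingale measure with p* = (R−d)/(u−d) = 0.8095.
Terminal payoffs: V(3,0)=19.9268, V(3,1)=13.1517, V(3,2)=2.3688, V(3,3)=14.7927
  t=2,j=0: stock 16.1312 → up 18.2283 (V=13.1517), down 11.4532 (V=19.9268). Price 13.7545; hedge Δ=-1.0000, bond B=29.8857.
  t=2,j=1: stock 25.6736 → up 29.0112 (V=2.3688), down 18.2283 (V=13.1517). Price 4.2121; hedge Δ=-1.0000, bond B=29.8857.
  t=2,j=2: stock 40.8608 → up 46.1727 (V=14.7927), down 29.0112 (V=2.3688). Price 11.8345; hedge Δ=0.7239, bond B=-17.7461.
  t=1,j=0: stock 22.7200 → up 25.6736 (V=4.2121), down 16.1312 (V=13.7545). Price 5.7426; hedge Δ=-1.0000, bond B=28.4626.
  t=1,j=1: stock 36.1600 → up 40.8608 (V=11.8345), down 25.6736 (V=4.2121). Price 9.8882; hedge Δ=0.5019, bond B=-8.2604.
  t=0,j=0: stock 32.0000 → up 36.1600 (V=9.8882), down 22.7200 (V=5.7426). Price 8.6653; hedge Δ=0.3085, bond B=-1.2053.
Root portfolio cost Δ·32+B reproduces V0=8.6653.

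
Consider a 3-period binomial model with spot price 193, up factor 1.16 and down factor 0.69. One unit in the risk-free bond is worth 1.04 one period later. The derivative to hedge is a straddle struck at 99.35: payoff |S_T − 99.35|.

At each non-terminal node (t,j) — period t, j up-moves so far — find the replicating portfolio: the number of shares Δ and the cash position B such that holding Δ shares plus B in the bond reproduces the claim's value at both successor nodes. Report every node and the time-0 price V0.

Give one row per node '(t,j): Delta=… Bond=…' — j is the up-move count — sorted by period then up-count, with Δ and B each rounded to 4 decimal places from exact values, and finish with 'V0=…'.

Under the risk-neutral measure, an up-move has probability p* = (R−d)/(u−d) = 0.7447 and values discount at R = 1.04.
Payoff layer (t=3): V(3,0)=35.9478, V(3,1)=7.2393, V(3,2)=79.8436, V(3,3)=201.9029
(2,0): S=91.8873. Δ = (V_up−V_dn)/(S_up−S_dn) = (7.2393−35.9478)/(106.5893−63.4022) = -0.6647. V = [p*·7.2393 + (1−p*)·35.9478]/1.04 = 14.0087. B = V − Δ·S = 75.0907.
(2,1): S=154.4772. Δ = (V_up−V_dn)/(S_up−S_dn) = (79.8436−7.2393)/(179.1936−106.5893) = 1.0000. V = [p*·79.8436 + (1−p*)·7.2393]/1.04 = 58.9484. B = V − Δ·S = -95.5288.
(2,2): S=259.7008. Δ = (V_up−V_dn)/(S_up−S_dn) = (201.9029−79.8436)/(301.2529−179.1936) = 1.0000. V = [p*·201.9029 + (1−p*)·79.8436]/1.04 = 164.1720. B = V − Δ·S = -95.5288.
(1,0): S=133.1700. Δ = (V_up−V_dn)/(S_up−S_dn) = (58.9484−14.0087)/(154.4772−91.8873) = 0.7180. V = [p*·58.9484 + (1−p*)·14.0087]/1.04 = 45.6485. B = V − Δ·S = -49.9677.
(1,1): S=223.8800. Δ = (V_up−V_dn)/(S_up−S_dn) = (164.1720−58.9484)/(259.7008−154.4772) = 1.0000. V = [p*·164.1720 + (1−p*)·58.9484]/1.04 = 132.0253. B = V − Δ·S = -91.8547.
(0,0): S=193.0000. Δ = (V_up−V_dn)/(S_up−S_dn) = (132.0253−45.6485)/(223.8800−133.1700) = 0.9522. V = [p*·132.0253 + (1−p*)·45.6485]/1.04 = 105.7420. B = V − Δ·S = -78.0386.
Each (Δ,B) replicates both successor values, so the strategy is self-financing and V0 is arbitrage-free.

(0,0): Delta=0.9522 Bond=-78.0386
(1,0): Delta=0.7180 Bond=-49.9677
(1,1): Delta=1.0000 Bond=-91.8547
(2,0): Delta=-0.6647 Bond=75.0907
(2,1): Delta=1.0000 Bond=-95.5288
(2,2): Delta=1.0000 Bond=-95.5288
V0=105.7420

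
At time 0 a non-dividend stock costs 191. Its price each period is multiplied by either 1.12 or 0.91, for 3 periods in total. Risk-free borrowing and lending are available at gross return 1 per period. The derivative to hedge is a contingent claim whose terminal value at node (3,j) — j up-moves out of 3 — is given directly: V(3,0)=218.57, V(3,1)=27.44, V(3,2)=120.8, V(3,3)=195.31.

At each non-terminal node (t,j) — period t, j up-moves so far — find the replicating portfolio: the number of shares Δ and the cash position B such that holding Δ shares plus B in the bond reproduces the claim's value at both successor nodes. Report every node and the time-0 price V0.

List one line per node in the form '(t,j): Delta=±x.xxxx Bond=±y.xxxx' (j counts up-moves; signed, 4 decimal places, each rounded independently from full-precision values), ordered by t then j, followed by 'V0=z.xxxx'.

No-arbitrage ⇒ martingale measure with p* = (R−d)/(u−d) = 0.4286.
Terminal payoffs: V(3,0)=218.5700, V(3,1)=27.4400, V(3,2)=120.8000, V(3,3)=195.3100
Node (2,0) S=158.1671: V=(p*·27.4400+(1−p*)·218.5700)/1=136.6571; Δ=(27.4400−218.5700)/(177.1472−143.9321)=-5.7543; B=V−Δ·S=1046.8000
Node (2,1) S=194.6672: V=(p*·120.8000+(1−p*)·27.4400)/1=67.4514; Δ=(120.8000−27.4400)/(218.0273−177.1472)=2.2838; B=V−Δ·S=-377.1200
Node (2,2) S=239.5904: V=(p*·195.3100+(1−p*)·120.8000)/1=152.7329; Δ=(195.3100−120.8000)/(268.3412−218.0273)=1.4809; B=V−Δ·S=-202.0767
Node (1,0) S=173.8100: V=(p*·67.4514+(1−p*)·136.6571)/1=106.9976; Δ=(67.4514−136.6571)/(194.6672−158.1671)=-1.8960; B=V−Δ·S=436.5486
Node (1,1) S=213.9200: V=(p*·152.7329+(1−p*)·67.4514)/1=104.0006; Δ=(152.7329−67.4514)/(239.5904−194.6672)=1.8984; B=V−Δ·S=-302.1014
Node (0,0) S=191.0000: V=(p*·104.0006+(1−p*)·106.9976)/1=105.7131; Δ=(104.0006−106.9976)/(213.9200−173.8100)=-0.0747; B=V−Δ·S=119.9843
Each (Δ,B) replicates both successor values, so the strategy is self-financing and V0 is arbitrage-free.

(0,0): Delta=-0.0747 Bond=119.9843
(1,0): Delta=-1.8960 Bond=436.5486
(1,1): Delta=1.8984 Bond=-302.1014
(2,0): Delta=-5.7543 Bond=1046.8000
(2,1): Delta=2.2838 Bond=-377.1200
(2,2): Delta=1.4809 Bond=-202.0767
V0=105.7131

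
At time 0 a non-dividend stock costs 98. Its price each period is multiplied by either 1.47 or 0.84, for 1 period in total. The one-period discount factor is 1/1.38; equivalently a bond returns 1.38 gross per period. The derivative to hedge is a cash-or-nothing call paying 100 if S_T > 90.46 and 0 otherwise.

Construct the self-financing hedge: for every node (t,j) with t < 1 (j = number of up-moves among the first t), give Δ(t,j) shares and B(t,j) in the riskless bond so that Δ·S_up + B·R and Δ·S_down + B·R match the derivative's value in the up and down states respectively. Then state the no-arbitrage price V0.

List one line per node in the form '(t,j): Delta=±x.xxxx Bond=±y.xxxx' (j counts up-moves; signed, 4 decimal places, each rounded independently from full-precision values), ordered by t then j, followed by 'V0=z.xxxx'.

The replicating-portfolio and risk-neutral prices coincide; use p* = (1.38−0.84)/(1.47−0.84) = 0.8571 for the latter.
Terminal values V(1,·): V(1,0)=0.0000, V(1,1)=100.0000
Node (0,0) S=98.0000: V=(p*·100.0000+(1−p*)·0.0000)/1.38=62.1118; Δ=(100.0000−0.0000)/(144.0600−82.3200)=1.6197; B=V−Δ·S=-96.6184
Self-financing check: at every node Δ·S+B equals the discounted successor values.

(0,0): Delta=1.6197 Bond=-96.6184
V0=62.1118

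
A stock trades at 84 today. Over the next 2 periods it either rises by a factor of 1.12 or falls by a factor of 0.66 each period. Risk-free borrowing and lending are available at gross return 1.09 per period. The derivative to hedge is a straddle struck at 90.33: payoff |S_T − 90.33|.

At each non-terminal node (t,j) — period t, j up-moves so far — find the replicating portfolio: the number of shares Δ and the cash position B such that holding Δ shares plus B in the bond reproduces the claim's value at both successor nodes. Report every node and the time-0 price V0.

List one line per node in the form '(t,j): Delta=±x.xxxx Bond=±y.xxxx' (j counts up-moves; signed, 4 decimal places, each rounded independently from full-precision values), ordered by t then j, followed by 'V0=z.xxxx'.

No-arbitrage ⇒ martingale measure with p* = (R−d)/(u−d) = 0.9348.
Payoff layer (t=2): V(2,0)=53.7396, V(2,1)=28.2372, V(2,2)=15.0396
Node (1,0) S=55.4400: V=(p*·28.2372+(1−p*)·53.7396)/1.09=27.4316; Δ=(28.2372−53.7396)/(62.0928−36.5904)=-1.0000; B=V−Δ·S=82.8716
Node (1,1) S=94.0800: V=(p*·15.0396+(1−p*)·28.2372)/1.09=14.5874; Δ=(15.0396−28.2372)/(105.3696−62.0928)=-0.3050; B=V−Δ·S=43.2779
Node (0,0) S=84.0000: V=(p*·14.5874+(1−p*)·27.4316)/1.09=14.1515; Δ=(14.5874−27.4316)/(94.0800−55.4400)=-0.3324; B=V−Δ·S=42.0735
Self-financing check: at every node Δ·S+B equals the discounted successor values.

(0,0): Delta=-0.3324 Bond=42.0735
(1,0): Delta=-1.0000 Bond=82.8716
(1,1): Delta=-0.3050 Bond=43.2779
V0=14.1515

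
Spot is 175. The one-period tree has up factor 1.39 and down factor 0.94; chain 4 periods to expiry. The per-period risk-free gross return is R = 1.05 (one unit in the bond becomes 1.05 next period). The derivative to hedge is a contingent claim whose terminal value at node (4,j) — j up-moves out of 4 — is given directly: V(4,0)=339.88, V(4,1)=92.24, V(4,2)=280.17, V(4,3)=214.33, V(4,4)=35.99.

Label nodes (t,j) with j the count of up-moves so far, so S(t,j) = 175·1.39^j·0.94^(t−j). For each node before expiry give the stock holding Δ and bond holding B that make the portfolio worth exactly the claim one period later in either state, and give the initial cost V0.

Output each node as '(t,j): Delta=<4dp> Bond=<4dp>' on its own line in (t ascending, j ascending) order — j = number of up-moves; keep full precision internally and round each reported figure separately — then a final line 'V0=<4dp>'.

Under the risk-neutral measure, an up-move has probability p* = (R−d)/(u−d) = 0.2444 and values discount at R = 1.05.
Terminal values V(4,·): V(4,0)=339.8800, V(4,1)=92.2400, V(4,2)=280.1700, V(4,3)=214.3300, V(4,4)=35.9900
(3,0): S=145.3522. Δ = (V_up−V_dn)/(S_up−S_dn) = (92.2400−339.8800)/(202.0396−136.6311) = -3.7861. V = [p*·92.2400 + (1−p*)·339.8800]/1.05 = 266.0436. B = V − Δ·S = 816.3547.
(3,1): S=214.9357. Δ = (V_up−V_dn)/(S_up−S_dn) = (280.1700−92.2400)/(298.7606−202.0396) = 1.9430. V = [p*·280.1700 + (1−p*)·92.2400]/1.05 = 131.5985. B = V − Δ·S = -286.0237.
(3,2): S=317.8304. Δ = (V_up−V_dn)/(S_up−S_dn) = (214.3300−280.1700)/(441.7843−298.7606) = -0.4603. V = [p*·214.3300 + (1−p*)·280.1700]/1.05 = 251.5007. B = V − Δ·S = 397.8119.
(3,3): S=469.9833. Δ = (V_up−V_dn)/(S_up−S_dn) = (35.9900−214.3300)/(653.2768−441.7843) = -0.8432. V = [p*·35.9900 + (1−p*)·214.3300]/1.05 = 162.6055. B = V − Δ·S = 558.9166.
(2,0): S=154.6300. Δ = (V_up−V_dn)/(S_up−S_dn) = (131.5985−266.0436)/(214.9357−145.3522) = -1.9321. V = [p*·131.5985 + (1−p*)·266.0436]/1.05 = 222.0755. B = V − Δ·S = 520.8423.
(2,1): S=228.6550. Δ = (V_up−V_dn)/(S_up−S_dn) = (251.5007−131.5985)/(317.8304−214.9357) = 1.1653. V = [p*·251.5007 + (1−p*)·131.5985]/1.05 = 153.2457. B = V − Δ·S = -113.2037.
(2,2): S=338.1175. Δ = (V_up−V_dn)/(S_up−S_dn) = (162.6055−251.5007)/(469.9833−317.8304) = -0.5842. V = [p*·162.6055 + (1−p*)·251.5007]/1.05 = 218.8293. B = V − Δ·S = 416.3743.
(1,0): S=164.5000. Δ = (V_up−V_dn)/(S_up−S_dn) = (153.2457−222.0755)/(228.6550−154.6300) = -0.9298. V = [p*·153.2457 + (1−p*)·222.0755]/1.05 = 195.4766. B = V − Δ·S = 348.4317.
(1,1): S=243.2500. Δ = (V_up−V_dn)/(S_up−S_dn) = (218.8293−153.2457)/(338.1175−228.6550) = 0.5991. V = [p*·218.8293 + (1−p*)·153.2457]/1.05 = 161.2164. B = V − Δ·S = 15.4749.
(0,0): S=175.0000. Δ = (V_up−V_dn)/(S_up−S_dn) = (161.2164−195.4766)/(243.2500−164.5000) = -0.4350. V = [p*·161.2164 + (1−p*)·195.4766]/1.05 = 178.1923. B = V − Δ·S = 254.3260.
Self-financing check: at every node Δ·S+B equals the discounted successor values.

(0,0): Delta=-0.4350 Bond=254.3260
(1,0): Delta=-0.9298 Bond=348.4317
(1,1): Delta=0.5991 Bond=15.4749
(2,0): Delta=-1.9321 Bond=520.8423
(2,1): Delta=1.1653 Bond=-113.2037
(2,2): Delta=-0.5842 Bond=416.3743
(3,0): Delta=-3.7861 Bond=816.3547
(3,1): Delta=1.9430 Bond=-286.0237
(3,2): Delta=-0.4603 Bond=397.8119
(3,3): Delta=-0.8432 Bond=558.9166
V0=178.1923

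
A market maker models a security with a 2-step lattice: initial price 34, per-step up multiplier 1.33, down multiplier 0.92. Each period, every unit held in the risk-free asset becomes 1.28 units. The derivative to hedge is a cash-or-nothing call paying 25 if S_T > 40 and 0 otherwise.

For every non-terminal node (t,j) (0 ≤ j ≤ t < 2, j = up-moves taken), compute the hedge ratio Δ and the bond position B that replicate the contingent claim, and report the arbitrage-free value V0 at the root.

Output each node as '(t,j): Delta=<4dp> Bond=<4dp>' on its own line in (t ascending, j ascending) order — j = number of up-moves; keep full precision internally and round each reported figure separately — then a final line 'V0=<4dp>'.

(0,0): Delta=0.1709 Bond=9.2224
(1,0): Delta=1.9493 Bond=-43.8262
(1,1): Delta=0.0000 Bond=19.5312
V0=15.0319

No-arbitrage ⇒ martingale measure with p* = (R−d)/(u−d) = 0.8780.
At expiry t=2: V(2,0)=0.0000, V(2,1)=25.0000, V(2,2)=25.0000
  t=1,j=0: stock 31.2800 → up 41.6024 (V=25.0000), down 28.7776 (V=0.0000). Price 17.1494; hedge Δ=1.9493, bond B=-43.8262.
  t=1,j=1: stock 45.2200 → up 60.1426 (V=25.0000), down 41.6024 (V=25.0000). Price 19.5312; hedge Δ=0.0000, bond B=19.5312.
  t=0,j=0: stock 34.0000 → up 45.2200 (V=19.5312), down 31.2800 (V=17.1494). Price 15.0319; hedge Δ=0.1709, bond B=9.2224.
Check: Δ(0,0)·S0 + B(0,0) = 15.0319 = V0.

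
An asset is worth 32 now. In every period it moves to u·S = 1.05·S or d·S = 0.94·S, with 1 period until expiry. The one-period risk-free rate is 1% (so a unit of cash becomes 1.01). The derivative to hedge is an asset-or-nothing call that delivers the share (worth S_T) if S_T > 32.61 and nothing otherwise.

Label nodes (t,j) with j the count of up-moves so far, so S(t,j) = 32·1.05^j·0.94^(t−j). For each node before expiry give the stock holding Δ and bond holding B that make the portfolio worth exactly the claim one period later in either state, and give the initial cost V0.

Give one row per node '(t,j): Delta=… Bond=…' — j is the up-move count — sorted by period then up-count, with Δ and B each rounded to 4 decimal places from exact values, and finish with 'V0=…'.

(0,0): Delta=9.5455 Bond=-284.2844
V0=21.1701

Under the risk-neutral measure, an up-move has probability p* = (R−d)/(u−d) = 0.6364 and values discount at R = 1.01.
Terminal payoffs: V(1,0)=0.0000, V(1,1)=33.6000
  t=0,j=0: stock 32.0000 → up 33.6000 (V=33.6000), down 30.0800 (V=0.0000). Price 21.1701; hedge Δ=9.5455, bond B=-284.2844.
Check: Δ(0,0)·S0 + B(0,0) = 21.1701 = V0.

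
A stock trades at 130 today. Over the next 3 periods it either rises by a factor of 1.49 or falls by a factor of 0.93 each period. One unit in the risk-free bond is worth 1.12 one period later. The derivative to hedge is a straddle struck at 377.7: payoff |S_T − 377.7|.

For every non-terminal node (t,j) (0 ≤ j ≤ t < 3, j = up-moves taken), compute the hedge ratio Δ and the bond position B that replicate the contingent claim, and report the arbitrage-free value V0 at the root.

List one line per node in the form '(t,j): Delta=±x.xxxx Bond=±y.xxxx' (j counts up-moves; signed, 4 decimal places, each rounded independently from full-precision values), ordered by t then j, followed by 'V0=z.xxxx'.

(0,0): Delta=-0.8681 Bond=254.5971
(1,0): Delta=-1.0000 Bond=301.1001
(1,1): Delta=-0.7077 Bond=254.0855
(2,0): Delta=-1.0000 Bond=337.2321
(2,1): Delta=-1.0000 Bond=337.2321
(2,2): Delta=-0.3524 Bond=182.0343
V0=141.7491

Risk-neutral probability p* = (R−d)/(u−d) = (1.12−0.93)/(1.49−0.93) = 0.3393.
Payoff layer (t=3): V(3,0)=273.1336, V(3,1)=210.1689, V(3,2)=109.2899, V(3,3)=52.3334
  t=2,j=0: stock 112.4370 → up 167.5311 (V=210.1689), down 104.5664 (V=273.1336). Price 224.7951; hedge Δ=-1.0000, bond B=337.2321.
  t=2,j=1: stock 180.1410 → up 268.4101 (V=109.2899), down 167.5311 (V=210.1689). Price 157.0911; hedge Δ=-1.0000, bond B=337.2321.
  t=2,j=2: stock 288.6130 → up 430.0334 (V=52.3334), down 268.4101 (V=109.2899). Price 80.3262; hedge Δ=-0.3524, bond B=182.0343.
  t=1,j=0: stock 120.9000 → up 180.1410 (V=157.0911), down 112.4370 (V=224.7951). Price 180.2001; hedge Δ=-1.0000, bond B=301.1001.
  t=1,j=1: stock 193.7000 → up 288.6130 (V=80.3262), down 180.1410 (V=157.0911). Price 117.0053; hedge Δ=-0.7077, bond B=254.0855.
  t=0,j=0: stock 130.0000 → up 193.7000 (V=117.0053), down 120.9000 (V=180.2001). Price 141.7491; hedge Δ=-0.8681, bond B=254.5971.
Check: Δ(0,0)·S0 + B(0,0) = 141.7491 = V0.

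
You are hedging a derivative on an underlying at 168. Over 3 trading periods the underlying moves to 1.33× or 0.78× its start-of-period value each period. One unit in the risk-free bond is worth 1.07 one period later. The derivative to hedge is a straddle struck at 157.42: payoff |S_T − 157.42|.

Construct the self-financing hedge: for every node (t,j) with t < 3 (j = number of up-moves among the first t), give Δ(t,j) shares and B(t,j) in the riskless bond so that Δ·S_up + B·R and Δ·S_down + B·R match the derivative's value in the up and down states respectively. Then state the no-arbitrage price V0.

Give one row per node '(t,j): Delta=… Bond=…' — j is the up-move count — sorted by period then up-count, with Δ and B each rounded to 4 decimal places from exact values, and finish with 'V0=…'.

(0,0): Delta=0.5601 Bond=-28.7961
(1,0): Delta=0.0171 Bond=40.3415
(1,1): Delta=0.8456 Bond=-94.6045
(2,0): Delta=-1.0000 Bond=147.1215
(2,1): Delta=0.5518 Bond=-50.0367
(2,2): Delta=1.0000 Bond=-147.1215
V0=65.2941

No-arbitrage ⇒ martingale measure with p* = (R−d)/(u−d) = 0.5273.
Terminal payoffs: V(3,0)=77.6953, V(3,1)=21.4791, V(3,2)=74.3767, V(3,3)=237.8230
  t=2,j=0: stock 102.2112 → up 135.9409 (V=21.4791), down 79.7247 (V=77.6953). Price 44.9103; hedge Δ=-1.0000, bond B=147.1215.
  t=2,j=1: stock 174.2832 → up 231.7967 (V=74.3767), down 135.9409 (V=21.4791). Price 46.1407; hedge Δ=0.5518, bond B=-50.0367.
  t=2,j=2: stock 297.1752 → up 395.2430 (V=237.8230), down 231.7967 (V=74.3767). Price 150.0537; hedge Δ=1.0000, bond B=-147.1215.
  t=1,j=0: stock 131.0400 → up 174.2832 (V=46.1407), down 102.2112 (V=44.9103). Price 42.5786; hedge Δ=0.0171, bond B=40.3415.
  t=1,j=1: stock 223.4400 → up 297.1752 (V=150.0537), down 174.2832 (V=46.1407). Price 94.3282; hedge Δ=0.8456, bond B=-94.6045.
  t=0,j=0: stock 168.0000 → up 223.4400 (V=94.3282), down 131.0400 (V=42.5786). Price 65.2941; hedge Δ=0.5601, bond B=-28.7961.
The time-0 hedge costs 65.2941, which is the no-arbitrage price.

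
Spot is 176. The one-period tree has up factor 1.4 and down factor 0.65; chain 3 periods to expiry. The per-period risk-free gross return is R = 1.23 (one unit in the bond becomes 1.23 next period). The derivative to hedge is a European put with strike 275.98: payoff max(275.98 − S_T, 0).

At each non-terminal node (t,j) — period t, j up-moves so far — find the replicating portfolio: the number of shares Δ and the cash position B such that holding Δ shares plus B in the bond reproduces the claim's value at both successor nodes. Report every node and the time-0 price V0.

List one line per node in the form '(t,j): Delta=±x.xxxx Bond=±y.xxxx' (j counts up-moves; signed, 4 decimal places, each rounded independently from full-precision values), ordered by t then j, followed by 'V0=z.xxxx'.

No-arbitrage ⇒ martingale measure with p* = (R−d)/(u−d) = 0.7733.
Payoff layer (t=3): V(3,0)=227.6460, V(3,1)=171.8760, V(3,2)=51.7560, V(3,3)=0.0000
  t=2,j=0: stock 74.3600 → up 104.1040 (V=171.8760), down 48.3340 (V=227.6460). Price 150.0140; hedge Δ=-1.0000, bond B=224.3740.
  t=2,j=1: stock 160.1600 → up 224.2240 (V=51.7560), down 104.1040 (V=171.8760). Price 64.2140; hedge Δ=-1.0000, bond B=224.3740.
  t=2,j=2: stock 344.9600 → up 482.9440 (V=0.0000), down 224.2240 (V=51.7560). Price 9.5377; hedge Δ=-0.2000, bond B=78.5457.
  t=1,j=0: stock 114.4000 → up 160.1600 (V=64.2140), down 74.3600 (V=150.0140). Price 68.0179; hedge Δ=-1.0000, bond B=182.4179.
  t=1,j=1: stock 246.4000 → up 344.9600 (V=9.5377), down 160.1600 (V=64.2140). Price 17.8301; hedge Δ=-0.2959, bond B=90.7318.
  t=0,j=0: stock 176.0000 → up 246.4000 (V=17.8301), down 114.4000 (V=68.0179). Price 23.7447; hedge Δ=-0.3802, bond B=90.6618.
The time-0 hedge costs 23.7447, which is the no-arbitrage price.

(0,0): Delta=-0.3802 Bond=90.6618
(1,0): Delta=-1.0000 Bond=182.4179
(1,1): Delta=-0.2959 Bond=90.7318
(2,0): Delta=-1.0000 Bond=224.3740
(2,1): Delta=-1.0000 Bond=224.3740
(2,2): Delta=-0.2000 Bond=78.5457
V0=23.7447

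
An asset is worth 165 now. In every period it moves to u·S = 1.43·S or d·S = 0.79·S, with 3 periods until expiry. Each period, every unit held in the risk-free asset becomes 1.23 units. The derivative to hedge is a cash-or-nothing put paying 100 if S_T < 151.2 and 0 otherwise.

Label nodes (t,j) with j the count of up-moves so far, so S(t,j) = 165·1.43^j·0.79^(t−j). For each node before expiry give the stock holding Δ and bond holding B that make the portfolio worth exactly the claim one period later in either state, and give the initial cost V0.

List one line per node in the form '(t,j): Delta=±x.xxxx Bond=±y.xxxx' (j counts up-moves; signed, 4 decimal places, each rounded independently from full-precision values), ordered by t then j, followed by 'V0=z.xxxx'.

(0,0): Delta=-0.2690 Bond=56.8412
(1,0): Delta=-0.6700 Bond=122.1913
(1,1): Delta=-0.1682 Bond=46.1526
(2,0): Delta=0.0000 Bond=81.3008
(2,1): Delta=-0.8382 Bond=181.6565
(2,2): Delta=0.0000 Bond=0.0000
V0=12.4637

No-arbitrage ⇒ martingale measure with p* = (R−d)/(u−d) = 0.6875.
Payoff layer (t=3): V(3,0)=100.0000, V(3,1)=100.0000, V(3,2)=0.0000, V(3,3)=0.0000
(2,0): S=102.9765. Δ = (V_up−V_dn)/(S_up−S_dn) = (100.0000−100.0000)/(147.2564−81.3514) = 0.0000. V = [p*·100.0000 + (1−p*)·100.0000]/1.23 = 81.3008. B = V − Δ·S = 81.3008.
(2,1): S=186.4005. Δ = (V_up−V_dn)/(S_up−S_dn) = (0.0000−100.0000)/(266.5527−147.2564) = -0.8382. V = [p*·0.0000 + (1−p*)·100.0000]/1.23 = 25.4065. B = V − Δ·S = 181.6565.
(2,2): S=337.4085. Δ = (V_up−V_dn)/(S_up−S_dn) = (0.0000−0.0000)/(482.4942−266.5527) = 0.0000. V = [p*·0.0000 + (1−p*)·0.0000]/1.23 = 0.0000. B = V − Δ·S = 0.0000.
(1,0): S=130.3500. Δ = (V_up−V_dn)/(S_up−S_dn) = (25.4065−81.3008)/(186.4005−102.9765) = -0.6700. V = [p*·25.4065 + (1−p*)·81.3008]/1.23 = 34.8565. B = V − Δ·S = 122.1913.
(1,1): S=235.9500. Δ = (V_up−V_dn)/(S_up−S_dn) = (0.0000−25.4065)/(337.4085−186.4005) = -0.1682. V = [p*·0.0000 + (1−p*)·25.4065]/1.23 = 6.4549. B = V − Δ·S = 46.1526.
(0,0): S=165.0000. Δ = (V_up−V_dn)/(S_up−S_dn) = (6.4549−34.8565)/(235.9500−130.3500) = -0.2690. V = [p*·6.4549 + (1−p*)·34.8565]/1.23 = 12.4637. B = V − Δ·S = 56.8412.
Self-financing check: at every node Δ·S+B equals the discounted successor values.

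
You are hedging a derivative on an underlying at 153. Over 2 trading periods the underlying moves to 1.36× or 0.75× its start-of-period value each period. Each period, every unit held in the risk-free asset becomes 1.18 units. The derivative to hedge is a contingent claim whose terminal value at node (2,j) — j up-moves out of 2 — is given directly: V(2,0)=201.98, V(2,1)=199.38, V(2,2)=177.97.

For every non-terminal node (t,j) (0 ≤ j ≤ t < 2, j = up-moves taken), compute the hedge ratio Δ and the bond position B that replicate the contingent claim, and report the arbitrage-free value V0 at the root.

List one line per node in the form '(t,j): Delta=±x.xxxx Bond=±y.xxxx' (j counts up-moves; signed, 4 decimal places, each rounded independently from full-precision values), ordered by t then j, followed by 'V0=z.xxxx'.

No-arbitrage ⇒ martingale measure with p* = (R−d)/(u−d) = 0.7049.
At expiry t=2: V(2,0)=201.9800, V(2,1)=199.3800, V(2,2)=177.9700
  t=1,j=0: stock 114.7500 → up 156.0600 (V=199.3800), down 86.0625 (V=201.9800). Price 169.6163; hedge Δ=-0.0371, bond B=173.8786.
  t=1,j=1: stock 208.0800 → up 282.9888 (V=177.9700), down 156.0600 (V=199.3800). Price 156.1760; hedge Δ=-0.1687, bond B=191.2744.
  t=0,j=0: stock 153.0000 → up 208.0800 (V=156.1760), down 114.7500 (V=169.6163). Price 135.7136; hedge Δ=-0.1440, bond B=157.7468.
The time-0 hedge costs 135.7136, which is the no-arbitrage price.

(0,0): Delta=-0.1440 Bond=157.7468
(1,0): Delta=-0.0371 Bond=173.8786
(1,1): Delta=-0.1687 Bond=191.2744
V0=135.7136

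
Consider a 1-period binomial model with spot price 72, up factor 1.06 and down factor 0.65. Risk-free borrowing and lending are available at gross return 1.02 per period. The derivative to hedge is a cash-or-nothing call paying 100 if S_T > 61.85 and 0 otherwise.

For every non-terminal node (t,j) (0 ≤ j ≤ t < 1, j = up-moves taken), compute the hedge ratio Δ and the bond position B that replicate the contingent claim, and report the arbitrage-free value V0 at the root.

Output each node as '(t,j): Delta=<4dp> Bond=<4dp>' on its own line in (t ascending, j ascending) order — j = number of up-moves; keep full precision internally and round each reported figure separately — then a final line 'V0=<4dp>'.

No-arbitrage ⇒ martingale measure with p* = (R−d)/(u−d) = 0.9024.
Payoff layer (t=1): V(1,0)=0.0000, V(1,1)=100.0000
Node (0,0) S=72.0000: V=(p*·100.0000+(1−p*)·0.0000)/1.02=88.4744; Δ=(100.0000−0.0000)/(76.3200−46.8000)=3.3875; B=V−Δ·S=-155.4280
Root portfolio cost Δ·72+B reproduces V0=88.4744.

(0,0): Delta=3.3875 Bond=-155.4280
V0=88.4744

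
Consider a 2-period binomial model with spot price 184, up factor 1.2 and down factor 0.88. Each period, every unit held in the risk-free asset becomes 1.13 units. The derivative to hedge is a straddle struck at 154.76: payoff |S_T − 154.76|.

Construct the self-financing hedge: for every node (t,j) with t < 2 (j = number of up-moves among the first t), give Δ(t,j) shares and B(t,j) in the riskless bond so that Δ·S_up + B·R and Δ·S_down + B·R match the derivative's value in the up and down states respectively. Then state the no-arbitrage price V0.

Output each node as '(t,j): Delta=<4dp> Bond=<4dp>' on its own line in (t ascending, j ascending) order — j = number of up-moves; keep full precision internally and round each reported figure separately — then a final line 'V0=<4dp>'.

(0,0): Delta=0.9193 Bond=-105.4342
(1,0): Delta=0.5264 Bond=-55.5150
(1,1): Delta=1.0000 Bond=-136.9558
V0=63.7199

Risk-neutral probability p* = (R−d)/(u−d) = (1.13−0.88)/(1.2−0.88) = 0.7812.
At expiry t=2: V(2,0)=12.2704, V(2,1)=39.5440, V(2,2)=110.2000
  t=1,j=0: stock 161.9200 → up 194.3040 (V=39.5440), down 142.4896 (V=12.2704). Price 29.7150; hedge Δ=0.5264, bond B=-55.5150.
  t=1,j=1: stock 220.8000 → up 264.9600 (V=110.2000), down 194.3040 (V=39.5440). Price 83.8442; hedge Δ=1.0000, bond B=-136.9558.
  t=0,j=0: stock 184.0000 → up 220.8000 (V=83.8442), down 161.9200 (V=29.7150). Price 63.7199; hedge Δ=0.9193, bond B=-105.4342.
Root portfolio cost Δ·184+B reproduces V0=63.7199.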